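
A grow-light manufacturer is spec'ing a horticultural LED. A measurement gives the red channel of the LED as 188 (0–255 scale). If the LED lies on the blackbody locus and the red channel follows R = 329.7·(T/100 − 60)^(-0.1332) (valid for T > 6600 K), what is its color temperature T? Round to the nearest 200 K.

12800 K

(t − 60)^(-0.1332) = 188/329.7 = 0.57022.
t − 60 = 0.57022^(1/-0.1332) = 0.57022^(-7.508) = 67.848, so t = 127.848.
T = 100·t = 12785 K → 12800 K to the nearest 200 K.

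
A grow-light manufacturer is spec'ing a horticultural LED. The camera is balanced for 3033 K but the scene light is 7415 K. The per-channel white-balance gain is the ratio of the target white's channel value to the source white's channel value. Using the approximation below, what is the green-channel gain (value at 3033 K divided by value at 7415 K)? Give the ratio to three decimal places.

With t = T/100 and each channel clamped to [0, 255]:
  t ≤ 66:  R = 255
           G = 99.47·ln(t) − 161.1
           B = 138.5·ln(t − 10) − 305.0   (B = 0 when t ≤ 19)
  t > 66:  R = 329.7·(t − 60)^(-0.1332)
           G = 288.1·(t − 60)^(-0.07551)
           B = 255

0.756

At 7415 K (t = 74.15):
  G = 288.1·(74.15 − 60)^(-0.07551) = 288.1·14.15^(-0.07551) = 288.1·0.81867 = 235.857.
At 3033 K (t = 30.33):
  G = 99.47·ln 30.33 − 161.1 = 99.47·3.4121 − 161.1 = 178.305.
Gain = 178.305 / 235.857 = 0.7560 → 0.756.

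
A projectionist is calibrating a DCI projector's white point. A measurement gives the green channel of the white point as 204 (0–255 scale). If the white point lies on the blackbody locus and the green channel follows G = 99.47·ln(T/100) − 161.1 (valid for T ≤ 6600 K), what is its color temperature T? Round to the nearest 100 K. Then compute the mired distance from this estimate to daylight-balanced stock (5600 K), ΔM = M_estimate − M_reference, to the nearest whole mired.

+78 mireds

ln t = (204 + 161.1) / 99.47 = 3.6705.
t = e^3.6705 = 39.270.
T = 100·t = 3927 K → 3900 K to the nearest 100 K.
M_estimate = 10⁶/3900 = 256.41; M_reference = 10⁶/5600 = 178.57.
ΔM = 256.41 − 178.57 = 77.84 → +78 mireds.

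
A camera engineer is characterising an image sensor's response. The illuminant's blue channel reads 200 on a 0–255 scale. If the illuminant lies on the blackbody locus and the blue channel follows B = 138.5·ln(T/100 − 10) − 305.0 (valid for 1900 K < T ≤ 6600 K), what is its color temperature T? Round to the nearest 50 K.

4850 K

ln(t − 10) = (200 + 305.0) / 138.5 = 3.6462.
t − 10 = e^3.6462 = 38.329, so t = 48.329.
T = 100·t = 4833 K → 4850 K to the nearest 50 K.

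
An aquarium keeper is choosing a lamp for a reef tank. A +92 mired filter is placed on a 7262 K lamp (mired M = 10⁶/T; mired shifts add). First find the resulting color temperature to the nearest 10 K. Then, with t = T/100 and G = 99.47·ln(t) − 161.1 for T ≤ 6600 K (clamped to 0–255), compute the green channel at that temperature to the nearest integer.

214

M_in = 10⁶/7262 = 137.70; M_out = 137.70 + (+92) = 229.70.
T_out = 10⁶/229.70 = 4353.4 K → 4350 K; t = 43.5.
G = 99.47·ln 43.5 − 161.1 = 99.47·3.7728 − 161.1 = 214.177.
Rounded: 214.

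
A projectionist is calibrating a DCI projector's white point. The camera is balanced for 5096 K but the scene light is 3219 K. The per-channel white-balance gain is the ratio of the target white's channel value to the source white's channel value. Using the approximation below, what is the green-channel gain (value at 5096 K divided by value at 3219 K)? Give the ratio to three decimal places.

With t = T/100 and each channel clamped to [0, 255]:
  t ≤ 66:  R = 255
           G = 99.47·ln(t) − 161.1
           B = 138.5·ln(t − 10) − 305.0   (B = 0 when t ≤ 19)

At 3219 K (t = 32.19):
  G = 99.47·ln 32.19 − 161.1 = 99.47·3.4717 − 161.1 = 184.226.
At 5096 K (t = 50.96):
  G = 99.47·ln 50.96 − 161.1 = 99.47·3.9310 − 161.1 = 229.921.
Gain = 229.921 / 184.226 = 1.2480 → 1.248.

1.248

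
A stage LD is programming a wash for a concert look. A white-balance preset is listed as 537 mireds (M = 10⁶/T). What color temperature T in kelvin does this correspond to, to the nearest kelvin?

1862 K

T = 10⁶ / 537 = 1862.20 K → 1862 K.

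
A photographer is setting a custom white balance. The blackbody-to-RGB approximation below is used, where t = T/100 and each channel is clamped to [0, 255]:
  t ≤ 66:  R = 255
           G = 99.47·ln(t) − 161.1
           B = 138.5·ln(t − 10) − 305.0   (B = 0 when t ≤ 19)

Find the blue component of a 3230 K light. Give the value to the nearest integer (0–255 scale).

t = 3230/100 = 32.3; the t ≤ 66 branch applies.
B = 138.5·ln(32.3 − 10) − 305.0 = 138.5·ln 22.3 − 305.0 = 138.5·3.1046 − 305.0 = 124.985.
Rounded: 125.

125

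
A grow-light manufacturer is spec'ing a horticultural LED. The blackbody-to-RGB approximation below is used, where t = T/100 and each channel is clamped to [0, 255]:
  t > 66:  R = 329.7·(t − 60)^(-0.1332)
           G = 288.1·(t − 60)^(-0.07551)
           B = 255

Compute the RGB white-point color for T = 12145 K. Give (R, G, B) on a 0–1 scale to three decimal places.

t = 12145/100 = 121.45; the t > 66 branch applies.
R = 329.7·(121.45 − 60)^(-0.1332) = 329.7·61.45^(-0.1332) = 329.7·0.57779 = 190.497.
G = 288.1·(121.45 − 60)^(-0.07551) = 288.1·61.45^(-0.07551) = 288.1·0.73274 = 211.102.
B = 255 by definition for t > 66.
Dividing each by 255: (0.7470, 0.8279, 1.0000) → (0.747, 0.828, 1.000).

(0.747, 0.828, 1.000)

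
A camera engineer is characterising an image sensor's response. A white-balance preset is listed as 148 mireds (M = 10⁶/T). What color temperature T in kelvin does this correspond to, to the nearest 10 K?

T = 10⁶ / 148 = 6756.76 K → 6760 K.

6760 K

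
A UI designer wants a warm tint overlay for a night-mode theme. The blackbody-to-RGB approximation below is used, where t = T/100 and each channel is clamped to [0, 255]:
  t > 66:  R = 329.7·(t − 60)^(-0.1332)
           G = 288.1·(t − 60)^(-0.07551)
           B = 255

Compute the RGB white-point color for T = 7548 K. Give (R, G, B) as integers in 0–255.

(229, 234, 255)

t = 7548/100 = 75.48; the t > 66 branch applies.
R = 329.7·(75.48 − 60)^(-0.1332) = 329.7·15.48^(-0.1332) = 329.7·0.69426 = 228.898.
G = 288.1·(75.48 − 60)^(-0.07551) = 288.1·15.48^(-0.07551) = 288.1·0.81313 = 234.263.
B = 255 by definition for t > 66.
Rounded: (229, 234, 255).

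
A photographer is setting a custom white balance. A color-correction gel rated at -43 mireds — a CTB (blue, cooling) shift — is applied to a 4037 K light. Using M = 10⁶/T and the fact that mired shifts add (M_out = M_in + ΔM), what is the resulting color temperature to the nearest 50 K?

M_in = 10⁶/4037 = 247.71 mireds.
M_out = 247.71 + (-43) = 204.71 mireds.
T_out = 10⁶/204.71 = 4885.0 K → 4900 K.

4900 K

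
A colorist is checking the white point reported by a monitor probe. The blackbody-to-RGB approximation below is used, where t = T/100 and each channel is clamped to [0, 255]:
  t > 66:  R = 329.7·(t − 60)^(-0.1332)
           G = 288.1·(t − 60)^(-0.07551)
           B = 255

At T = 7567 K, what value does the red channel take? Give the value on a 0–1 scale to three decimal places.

t = 7567/100 = 75.67; the t > 66 branch applies.
R = 329.7·(75.67 − 60)^(-0.1332) = 329.7·15.67^(-0.1332) = 329.7·0.69313 = 228.526.
On a 0–1 scale: 228.526/255 = 0.8962 → 0.896.

0.896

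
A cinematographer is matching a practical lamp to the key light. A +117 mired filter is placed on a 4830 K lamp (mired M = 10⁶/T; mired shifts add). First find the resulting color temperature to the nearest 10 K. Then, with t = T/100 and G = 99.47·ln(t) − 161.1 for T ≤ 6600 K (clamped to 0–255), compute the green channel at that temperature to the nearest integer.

M_in = 10⁶/4830 = 207.04; M_out = 207.04 + (+117) = 324.04.
T_out = 10⁶/324.04 = 3086.0 K → 3090 K; t = 30.9.
G = 99.47·ln 30.9 − 161.1 = 99.47·3.4308 − 161.1 = 180.157.
Rounded: 180.

180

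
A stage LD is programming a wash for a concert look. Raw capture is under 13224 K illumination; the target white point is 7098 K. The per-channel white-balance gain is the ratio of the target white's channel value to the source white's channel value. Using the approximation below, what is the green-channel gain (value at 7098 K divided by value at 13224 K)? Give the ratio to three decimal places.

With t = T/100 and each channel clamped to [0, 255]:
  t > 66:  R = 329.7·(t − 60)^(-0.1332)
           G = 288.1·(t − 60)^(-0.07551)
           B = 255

At 13224 K (t = 132.24):
  G = 288.1·(132.24 − 60)^(-0.07551) = 288.1·72.24^(-0.07551) = 288.1·0.72384 = 208.539.
At 7098 K (t = 70.98):
  G = 288.1·(70.98 − 60)^(-0.07551) = 288.1·10.98^(-0.07551) = 288.1·0.83450 = 240.418.
Gain = 240.418 / 208.539 = 1.1529 → 1.153.

1.153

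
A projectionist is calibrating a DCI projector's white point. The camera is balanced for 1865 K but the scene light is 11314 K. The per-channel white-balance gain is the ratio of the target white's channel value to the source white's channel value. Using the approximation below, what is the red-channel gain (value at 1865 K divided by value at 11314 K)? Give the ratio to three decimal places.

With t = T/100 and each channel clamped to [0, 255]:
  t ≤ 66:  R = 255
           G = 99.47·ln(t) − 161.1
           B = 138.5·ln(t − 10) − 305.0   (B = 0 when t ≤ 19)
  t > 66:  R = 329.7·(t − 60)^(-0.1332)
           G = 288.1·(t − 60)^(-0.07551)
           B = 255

1.313

At 11314 K (t = 113.14):
  R = 329.7·(113.14 − 60)^(-0.1332) = 329.7·53.14^(-0.1332) = 329.7·0.58908 = 194.219.
At 1865 K (t = 18.65):
  R = 255 by definition for t ≤ 66.
Gain = 255.000 / 194.219 = 1.3129 → 1.313.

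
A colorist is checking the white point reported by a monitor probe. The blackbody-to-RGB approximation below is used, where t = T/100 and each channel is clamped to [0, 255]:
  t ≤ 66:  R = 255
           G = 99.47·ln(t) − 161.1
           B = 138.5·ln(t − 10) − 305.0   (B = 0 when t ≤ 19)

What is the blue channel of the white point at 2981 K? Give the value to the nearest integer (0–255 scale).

t = 2981/100 = 29.81; the t ≤ 66 branch applies.
B = 138.5·ln(29.81 − 10) − 305.0 = 138.5·ln 19.81 − 305.0 = 138.5·2.9862 − 305.0 = 108.587.
Rounded: 109.

109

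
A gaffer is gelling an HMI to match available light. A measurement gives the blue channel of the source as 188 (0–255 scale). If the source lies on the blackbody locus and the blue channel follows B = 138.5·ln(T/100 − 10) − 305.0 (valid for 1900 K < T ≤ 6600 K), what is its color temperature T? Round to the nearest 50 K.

4500 K

ln(t − 10) = (188 + 305.0) / 138.5 = 3.5596.
t − 10 = e^3.5596 = 35.148, so t = 45.148.
T = 100·t = 4515 K → 4500 K to the nearest 50 K.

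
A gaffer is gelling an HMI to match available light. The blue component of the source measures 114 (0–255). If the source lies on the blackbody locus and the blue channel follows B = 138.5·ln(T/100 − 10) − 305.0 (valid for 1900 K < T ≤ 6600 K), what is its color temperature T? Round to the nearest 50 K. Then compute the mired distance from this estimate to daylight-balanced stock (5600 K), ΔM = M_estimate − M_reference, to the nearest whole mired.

+149 mireds

ln(t − 10) = (114 + 305.0) / 138.5 = 3.0253.
t − 10 = e^3.0253 = 20.600, so t = 30.600.
T = 100·t = 3060 K → 3050 K to the nearest 50 K.
M_estimate = 10⁶/3050 = 327.87; M_reference = 10⁶/5600 = 178.57.
ΔM = 327.87 − 178.57 = 149.30 → +149 mireds.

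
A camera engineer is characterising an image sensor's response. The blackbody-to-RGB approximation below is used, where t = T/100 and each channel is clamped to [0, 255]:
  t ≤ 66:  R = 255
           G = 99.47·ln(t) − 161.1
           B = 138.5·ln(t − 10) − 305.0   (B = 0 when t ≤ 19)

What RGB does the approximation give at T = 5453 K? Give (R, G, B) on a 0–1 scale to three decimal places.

t = 5453/100 = 54.53; the t ≤ 66 branch applies.
R = 255 by definition for t ≤ 66.
G = 99.47·ln 54.53 − 161.1 = 99.47·3.9988 − 161.1 = 236.656.
B = 138.5·ln(54.53 − 10) − 305.0 = 138.5·ln 44.53 − 305.0 = 138.5·3.7962 − 305.0 = 220.769.
Dividing each by 255: (1.0000, 0.9281, 0.8658) → (1.000, 0.928, 0.866).

(1.000, 0.928, 0.866)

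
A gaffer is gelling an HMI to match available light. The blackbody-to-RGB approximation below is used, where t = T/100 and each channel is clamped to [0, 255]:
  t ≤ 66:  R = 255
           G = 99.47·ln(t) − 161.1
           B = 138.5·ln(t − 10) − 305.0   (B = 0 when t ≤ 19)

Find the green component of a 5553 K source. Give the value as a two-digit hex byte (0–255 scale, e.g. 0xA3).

t = 5553/100 = 55.53; the t ≤ 66 branch applies.
G = 99.47·ln 55.53 − 161.1 = 99.47·4.0169 − 161.1 = 238.463.
Rounded: 238; in hex, 0xEE.

0xEE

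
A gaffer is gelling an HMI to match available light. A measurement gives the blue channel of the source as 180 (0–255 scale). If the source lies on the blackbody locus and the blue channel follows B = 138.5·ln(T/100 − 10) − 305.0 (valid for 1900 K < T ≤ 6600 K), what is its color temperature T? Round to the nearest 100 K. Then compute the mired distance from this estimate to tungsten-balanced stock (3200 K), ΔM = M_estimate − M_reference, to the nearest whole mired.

-80 mireds

ln(t − 10) = (180 + 305.0) / 138.5 = 3.5018.
t − 10 = e^3.5018 = 33.175, so t = 43.175.
T = 100·t = 4318 K → 4300 K to the nearest 100 K.
M_estimate = 10⁶/4300 = 232.56; M_reference = 10⁶/3200 = 312.50.
ΔM = 232.56 − 312.50 = -79.94 → -80 mireds.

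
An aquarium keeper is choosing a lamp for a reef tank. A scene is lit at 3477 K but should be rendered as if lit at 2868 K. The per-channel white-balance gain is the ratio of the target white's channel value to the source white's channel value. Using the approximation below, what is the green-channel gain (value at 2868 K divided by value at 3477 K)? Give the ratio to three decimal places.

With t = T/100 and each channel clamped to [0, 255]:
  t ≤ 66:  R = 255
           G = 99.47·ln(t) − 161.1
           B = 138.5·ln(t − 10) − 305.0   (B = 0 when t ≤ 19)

0.900

At 3477 K (t = 34.77):
  G = 99.47·ln 34.77 − 161.1 = 99.47·3.5488 − 161.1 = 191.895.
At 2868 K (t = 28.68):
  G = 99.47·ln 28.68 − 161.1 = 99.47·3.3562 − 161.1 = 172.741.
Gain = 172.741 / 191.895 = 0.9002 → 0.900.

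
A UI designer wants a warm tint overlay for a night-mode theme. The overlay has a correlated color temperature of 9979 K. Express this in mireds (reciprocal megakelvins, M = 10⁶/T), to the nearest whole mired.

M = 10⁶ / 9979 = 100.210 → 100 mireds.

100 mireds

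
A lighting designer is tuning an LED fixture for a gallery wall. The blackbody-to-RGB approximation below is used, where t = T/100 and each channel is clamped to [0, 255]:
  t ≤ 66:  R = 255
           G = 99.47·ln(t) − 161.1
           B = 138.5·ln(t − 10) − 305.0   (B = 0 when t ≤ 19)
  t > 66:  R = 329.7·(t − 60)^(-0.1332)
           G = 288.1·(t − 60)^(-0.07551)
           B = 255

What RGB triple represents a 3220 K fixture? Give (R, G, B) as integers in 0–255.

(255, 184, 124)

t = 3220/100 = 32.2; the t ≤ 66 branch applies.
R = 255 by definition for t ≤ 66.
G = 99.47·ln 32.2 − 161.1 = 99.47·3.4720 − 161.1 = 184.257.
B = 138.5·ln(32.2 − 10) − 305.0 = 138.5·ln 22.2 − 305.0 = 138.5·3.1001 − 305.0 = 124.363.
Rounded: (255, 184, 124).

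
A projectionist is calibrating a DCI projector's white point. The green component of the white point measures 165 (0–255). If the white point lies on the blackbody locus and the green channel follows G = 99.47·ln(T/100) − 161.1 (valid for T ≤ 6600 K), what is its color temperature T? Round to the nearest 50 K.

2650 K

ln t = (165 + 161.1) / 99.47 = 3.2784.
t = e^3.2784 = 26.533.
T = 100·t = 2653 K → 2650 K to the nearest 50 K.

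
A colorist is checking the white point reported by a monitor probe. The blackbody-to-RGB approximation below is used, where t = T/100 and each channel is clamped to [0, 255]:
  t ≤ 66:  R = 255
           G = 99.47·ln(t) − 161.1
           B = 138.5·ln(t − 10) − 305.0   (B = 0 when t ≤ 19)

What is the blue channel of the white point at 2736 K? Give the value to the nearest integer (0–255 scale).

t = 2736/100 = 27.36; the t ≤ 66 branch applies.
B = 138.5·ln(27.36 − 10) − 305.0 = 138.5·ln 17.36 − 305.0 = 138.5·2.8542 − 305.0 = 90.302.
Rounded: 90.

90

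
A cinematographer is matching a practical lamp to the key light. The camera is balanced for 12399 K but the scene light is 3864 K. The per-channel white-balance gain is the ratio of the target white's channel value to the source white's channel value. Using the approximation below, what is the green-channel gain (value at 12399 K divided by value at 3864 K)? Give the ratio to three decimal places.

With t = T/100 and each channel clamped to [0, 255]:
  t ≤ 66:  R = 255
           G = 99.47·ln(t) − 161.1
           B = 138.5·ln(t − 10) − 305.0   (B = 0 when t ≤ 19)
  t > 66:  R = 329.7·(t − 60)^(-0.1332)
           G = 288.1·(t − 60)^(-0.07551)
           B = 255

At 3864 K (t = 38.64):
  G = 99.47·ln 38.64 − 161.1 = 99.47·3.6543 − 161.1 = 202.392.
At 12399 K (t = 123.99):
  G = 288.1·(123.99 − 60)^(-0.07551) = 288.1·63.99^(-0.07551) = 288.1·0.73050 = 210.457.
Gain = 210.457 / 202.392 = 1.0398 → 1.040.

1.040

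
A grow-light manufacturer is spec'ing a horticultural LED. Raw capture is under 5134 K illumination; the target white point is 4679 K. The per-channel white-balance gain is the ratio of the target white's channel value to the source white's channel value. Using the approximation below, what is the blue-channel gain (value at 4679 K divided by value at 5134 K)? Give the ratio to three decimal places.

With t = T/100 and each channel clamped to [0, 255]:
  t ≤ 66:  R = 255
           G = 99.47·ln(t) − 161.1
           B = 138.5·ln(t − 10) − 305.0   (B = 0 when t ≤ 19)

0.923

At 5134 K (t = 51.34):
  B = 138.5·ln(51.34 − 10) − 305.0 = 138.5·ln 41.34 − 305.0 = 138.5·3.7218 − 305.0 = 210.474.
At 4679 K (t = 46.79):
  B = 138.5·ln(46.79 − 10) − 305.0 = 138.5·ln 36.79 − 305.0 = 138.5·3.6052 − 305.0 = 194.324.
Gain = 194.324 / 210.474 = 0.9233 → 0.923.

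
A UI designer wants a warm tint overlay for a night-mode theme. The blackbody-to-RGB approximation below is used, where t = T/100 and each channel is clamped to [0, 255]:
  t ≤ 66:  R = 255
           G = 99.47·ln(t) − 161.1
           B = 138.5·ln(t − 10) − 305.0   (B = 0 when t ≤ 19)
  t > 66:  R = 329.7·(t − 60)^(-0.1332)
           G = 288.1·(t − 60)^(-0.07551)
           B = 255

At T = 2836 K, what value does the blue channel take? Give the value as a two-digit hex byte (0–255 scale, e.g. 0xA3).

t = 2836/100 = 28.36; the t ≤ 66 branch applies.
B = 138.5·ln(28.36 − 10) − 305.0 = 138.5·ln 18.36 − 305.0 = 138.5·2.9102 − 305.0 = 98.059.
Rounded: 98; in hex, 0x62.

0x62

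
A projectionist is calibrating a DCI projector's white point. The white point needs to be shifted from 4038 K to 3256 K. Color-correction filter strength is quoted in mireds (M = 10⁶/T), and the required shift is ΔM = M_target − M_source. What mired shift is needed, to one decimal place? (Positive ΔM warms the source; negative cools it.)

M_source = 10⁶/4038 = 247.647; M_target = 10⁶/3256 = 307.125.
ΔM = 307.125 − 247.647 = 59.478 → +59.5 mireds, a warming shift.

+59.5 mireds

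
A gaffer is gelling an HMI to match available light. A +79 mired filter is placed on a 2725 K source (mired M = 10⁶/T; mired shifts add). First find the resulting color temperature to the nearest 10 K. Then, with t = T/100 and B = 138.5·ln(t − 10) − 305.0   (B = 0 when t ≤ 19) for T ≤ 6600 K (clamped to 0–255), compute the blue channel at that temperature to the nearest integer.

44

M_in = 10⁶/2725 = 366.97; M_out = 366.97 + (+79) = 445.97.
T_out = 10⁶/445.97 = 2242.3 K → 2240 K; t = 22.4.
B = 138.5·ln(22.4 − 10) − 305.0 = 138.5·ln 12.4 − 305.0 = 138.5·2.5177 − 305.0 = 43.701.
Rounded: 44.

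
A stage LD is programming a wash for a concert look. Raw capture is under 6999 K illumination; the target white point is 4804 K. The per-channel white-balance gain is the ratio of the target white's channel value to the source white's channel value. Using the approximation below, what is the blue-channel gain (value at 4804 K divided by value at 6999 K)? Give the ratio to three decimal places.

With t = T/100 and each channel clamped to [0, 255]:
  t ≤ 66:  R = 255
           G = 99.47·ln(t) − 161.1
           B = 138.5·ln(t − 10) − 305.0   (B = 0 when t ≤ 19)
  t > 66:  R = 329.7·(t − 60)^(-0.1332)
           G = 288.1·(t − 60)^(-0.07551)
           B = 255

At 6999 K (t = 69.99):
  B = 255 by definition for t > 66.
At 4804 K (t = 48.04):
  B = 138.5·ln(48.04 − 10) − 305.0 = 138.5·ln 38.04 − 305.0 = 138.5·3.6386 − 305.0 = 198.951.
Gain = 198.951 / 255.000 = 0.7802 → 0.780.

0.780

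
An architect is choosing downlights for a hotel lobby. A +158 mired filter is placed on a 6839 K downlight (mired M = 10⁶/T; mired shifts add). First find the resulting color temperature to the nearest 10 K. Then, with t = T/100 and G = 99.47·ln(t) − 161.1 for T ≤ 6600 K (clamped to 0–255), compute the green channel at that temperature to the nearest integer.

186

M_in = 10⁶/6839 = 146.22; M_out = 146.22 + (+158) = 304.22.
T_out = 10⁶/304.22 = 3287.1 K → 3290 K; t = 32.9.
G = 99.47·ln 32.9 − 161.1 = 99.47·3.4935 − 161.1 = 186.396.
Rounded: 186.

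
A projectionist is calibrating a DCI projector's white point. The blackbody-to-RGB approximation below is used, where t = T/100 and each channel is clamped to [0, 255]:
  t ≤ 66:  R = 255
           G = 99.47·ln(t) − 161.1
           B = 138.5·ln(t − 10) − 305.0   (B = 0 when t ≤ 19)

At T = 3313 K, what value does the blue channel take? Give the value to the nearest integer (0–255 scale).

t = 3313/100 = 33.13; the t ≤ 66 branch applies.
B = 138.5·ln(33.13 − 10) − 305.0 = 138.5·ln 23.13 − 305.0 = 138.5·3.1411 − 305.0 = 130.047.
Rounded: 130.

130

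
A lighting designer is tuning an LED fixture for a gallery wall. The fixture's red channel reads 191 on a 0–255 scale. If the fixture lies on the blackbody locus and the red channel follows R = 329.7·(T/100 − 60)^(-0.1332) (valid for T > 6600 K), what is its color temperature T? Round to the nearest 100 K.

12000 K

(t − 60)^(-0.1332) = 191/329.7 = 0.57931.
t − 60 = 0.57931^(1/-0.1332) = 0.57931^(-7.508) = 60.245, so t = 120.245.
T = 100·t = 12025 K → 12000 K to the nearest 100 K.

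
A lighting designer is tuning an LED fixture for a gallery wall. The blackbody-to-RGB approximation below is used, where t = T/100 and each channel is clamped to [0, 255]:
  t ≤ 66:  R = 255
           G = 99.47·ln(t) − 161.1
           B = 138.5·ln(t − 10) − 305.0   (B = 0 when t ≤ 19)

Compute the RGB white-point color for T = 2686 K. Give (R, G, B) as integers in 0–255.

t = 2686/100 = 26.86; the t ≤ 66 branch applies.
R = 255 by definition for t ≤ 66.
G = 99.47·ln 26.86 − 161.1 = 99.47·3.2906 − 161.1 = 166.220.
B = 138.5·ln(26.86 − 10) − 305.0 = 138.5·ln 16.86 − 305.0 = 138.5·2.8249 − 305.0 = 86.255.
Rounded: (255, 166, 86).

(255, 166, 86)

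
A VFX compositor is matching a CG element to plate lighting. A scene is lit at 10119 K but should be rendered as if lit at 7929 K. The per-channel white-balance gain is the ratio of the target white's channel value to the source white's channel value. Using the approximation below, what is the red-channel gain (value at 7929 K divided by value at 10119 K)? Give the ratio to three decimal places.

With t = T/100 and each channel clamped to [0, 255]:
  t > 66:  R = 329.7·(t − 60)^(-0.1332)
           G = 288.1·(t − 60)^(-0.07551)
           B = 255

At 10119 K (t = 101.19):
  R = 329.7·(101.19 − 60)^(-0.1332) = 329.7·41.19^(-0.1332) = 329.7·0.60941 = 200.923.
At 7929 K (t = 79.29):
  R = 329.7·(79.29 − 60)^(-0.1332) = 329.7·19.29^(-0.1332) = 329.7·0.67421 = 222.286.
Gain = 222.286 / 200.923 = 1.1063 → 1.106.

1.106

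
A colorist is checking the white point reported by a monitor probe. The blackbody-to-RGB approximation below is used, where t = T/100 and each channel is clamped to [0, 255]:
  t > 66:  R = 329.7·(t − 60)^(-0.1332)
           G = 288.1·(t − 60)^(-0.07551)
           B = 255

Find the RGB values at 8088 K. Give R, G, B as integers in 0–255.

t = 8088/100 = 80.88; the t > 66 branch applies.
R = 329.7·(80.88 − 60)^(-0.1332) = 329.7·20.88^(-0.1332) = 329.7·0.66713 = 219.953.
G = 288.1·(80.88 − 60)^(-0.07551) = 288.1·20.88^(-0.07551) = 288.1·0.79496 = 229.029.
B = 255 by definition for t > 66.
Rounded: (220, 229, 255).

R=220, G=229, B=255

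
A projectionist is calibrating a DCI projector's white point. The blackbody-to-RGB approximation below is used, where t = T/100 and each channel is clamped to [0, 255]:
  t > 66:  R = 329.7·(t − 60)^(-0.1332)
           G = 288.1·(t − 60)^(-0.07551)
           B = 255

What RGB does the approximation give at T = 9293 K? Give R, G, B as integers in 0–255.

R=207, G=221, B=255

t = 9293/100 = 92.93; the t > 66 branch applies.
R = 329.7·(92.93 − 60)^(-0.1332) = 329.7·32.93^(-0.1332) = 329.7·0.62785 = 207.003.
G = 288.1·(92.93 − 60)^(-0.07551) = 288.1·32.93^(-0.07551) = 288.1·0.76808 = 221.284.
B = 255 by definition for t > 66.
Rounded: (207, 221, 255).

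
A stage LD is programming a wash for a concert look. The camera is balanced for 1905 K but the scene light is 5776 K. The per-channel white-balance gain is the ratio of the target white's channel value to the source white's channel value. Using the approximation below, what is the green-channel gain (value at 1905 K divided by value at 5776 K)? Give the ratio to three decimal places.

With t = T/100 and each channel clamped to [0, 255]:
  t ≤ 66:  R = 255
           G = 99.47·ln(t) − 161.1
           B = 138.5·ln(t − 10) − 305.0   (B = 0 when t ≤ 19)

0.545

At 5776 K (t = 57.76):
  G = 99.47·ln 57.76 − 161.1 = 99.47·4.0563 − 161.1 = 242.380.
At 1905 K (t = 19.05):
  G = 99.47·ln 19.05 − 161.1 = 99.47·2.9471 − 161.1 = 132.045.
Gain = 132.045 / 242.380 = 0.5448 → 0.545.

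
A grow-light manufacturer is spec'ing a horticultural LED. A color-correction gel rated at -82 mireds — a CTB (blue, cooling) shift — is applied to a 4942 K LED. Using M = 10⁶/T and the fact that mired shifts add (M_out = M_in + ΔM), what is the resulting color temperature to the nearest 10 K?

8310 K

M_in = 10⁶/4942 = 202.35 mireds.
M_out = 202.35 + (-82) = 120.35 mireds.
T_out = 10⁶/120.35 = 8309.3 K → 8310 K.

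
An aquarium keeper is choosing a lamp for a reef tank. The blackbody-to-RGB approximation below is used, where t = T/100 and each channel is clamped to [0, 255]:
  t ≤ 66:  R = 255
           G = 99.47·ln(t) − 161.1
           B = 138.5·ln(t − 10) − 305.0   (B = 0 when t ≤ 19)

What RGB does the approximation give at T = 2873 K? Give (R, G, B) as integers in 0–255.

t = 2873/100 = 28.73; the t ≤ 66 branch applies.
R = 255 by definition for t ≤ 66.
G = 99.47·ln 28.73 − 161.1 = 99.47·3.3579 − 161.1 = 172.914.
B = 138.5·ln(28.73 − 10) − 305.0 = 138.5·ln 18.73 − 305.0 = 138.5·2.9301 − 305.0 = 100.823.
Rounded: (255, 173, 101).

(255, 173, 101)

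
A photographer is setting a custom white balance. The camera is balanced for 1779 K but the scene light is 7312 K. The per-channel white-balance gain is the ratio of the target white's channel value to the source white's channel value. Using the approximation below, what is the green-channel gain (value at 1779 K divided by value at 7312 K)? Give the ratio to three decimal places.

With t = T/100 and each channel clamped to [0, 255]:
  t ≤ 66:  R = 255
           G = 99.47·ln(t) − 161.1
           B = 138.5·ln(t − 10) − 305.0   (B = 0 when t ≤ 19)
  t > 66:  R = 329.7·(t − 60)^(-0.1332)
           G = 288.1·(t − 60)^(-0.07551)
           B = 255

0.528

At 7312 K (t = 73.12):
  G = 288.1·(73.12 − 60)^(-0.07551) = 288.1·13.12^(-0.07551) = 288.1·0.82335 = 237.207.
At 1779 K (t = 17.79):
  G = 99.47·ln 17.79 − 161.1 = 99.47·2.8786 − 161.1 = 125.238.
Gain = 125.238 / 237.207 = 0.5280 → 0.528.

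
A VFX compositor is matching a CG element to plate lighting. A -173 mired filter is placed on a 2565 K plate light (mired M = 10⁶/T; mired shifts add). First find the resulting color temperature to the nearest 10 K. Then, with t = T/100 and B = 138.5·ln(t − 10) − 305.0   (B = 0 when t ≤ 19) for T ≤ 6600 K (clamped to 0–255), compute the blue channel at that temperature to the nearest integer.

192

M_in = 10⁶/2565 = 389.86; M_out = 389.86 + (-173) = 216.86.
T_out = 10⁶/216.86 = 4611.2 K → 4610 K; t = 46.1.
B = 138.5·ln(46.1 − 10) − 305.0 = 138.5·ln 36.1 − 305.0 = 138.5·3.5863 − 305.0 = 191.702.
Rounded: 192.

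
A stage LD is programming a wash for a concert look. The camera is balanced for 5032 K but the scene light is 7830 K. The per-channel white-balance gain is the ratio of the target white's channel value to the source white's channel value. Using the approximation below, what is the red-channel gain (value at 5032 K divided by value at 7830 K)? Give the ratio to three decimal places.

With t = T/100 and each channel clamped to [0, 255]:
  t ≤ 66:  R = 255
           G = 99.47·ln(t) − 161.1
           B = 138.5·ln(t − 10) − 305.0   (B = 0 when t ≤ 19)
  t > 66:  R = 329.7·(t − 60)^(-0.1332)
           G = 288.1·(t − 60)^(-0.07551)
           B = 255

1.139

At 7830 K (t = 78.3):
  R = 329.7·(78.3 − 60)^(-0.1332) = 329.7·18.3^(-0.1332) = 329.7·0.67896 = 223.852.
At 5032 K (t = 50.32):
  R = 255 by definition for t ≤ 66.
Gain = 255.000 / 223.852 = 1.1391 → 1.139.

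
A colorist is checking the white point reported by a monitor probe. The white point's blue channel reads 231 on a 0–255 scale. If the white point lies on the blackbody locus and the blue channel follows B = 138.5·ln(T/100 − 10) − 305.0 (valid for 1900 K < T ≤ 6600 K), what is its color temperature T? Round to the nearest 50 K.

5800 K

ln(t − 10) = (231 + 305.0) / 138.5 = 3.8700.
t − 10 = e^3.8700 = 47.944, so t = 57.944.
T = 100·t = 5794 K → 5800 K to the nearest 50 K.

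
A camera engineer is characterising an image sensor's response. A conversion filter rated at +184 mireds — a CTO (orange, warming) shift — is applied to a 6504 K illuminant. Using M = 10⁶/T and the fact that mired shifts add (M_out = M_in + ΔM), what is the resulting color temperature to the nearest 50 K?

M_in = 10⁶/6504 = 153.75 mireds.
M_out = 153.75 + (+184) = 337.75 mireds.
T_out = 10⁶/337.75 = 2960.8 K → 2950 K.

2950 K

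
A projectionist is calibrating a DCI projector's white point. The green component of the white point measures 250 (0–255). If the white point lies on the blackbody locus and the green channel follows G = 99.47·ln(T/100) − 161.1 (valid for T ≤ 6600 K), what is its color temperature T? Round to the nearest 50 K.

ln t = (250 + 161.1) / 99.47 = 4.1329.
t = e^4.1329 = 62.359.
T = 100·t = 6236 K → 6250 K to the nearest 50 K.

6250 K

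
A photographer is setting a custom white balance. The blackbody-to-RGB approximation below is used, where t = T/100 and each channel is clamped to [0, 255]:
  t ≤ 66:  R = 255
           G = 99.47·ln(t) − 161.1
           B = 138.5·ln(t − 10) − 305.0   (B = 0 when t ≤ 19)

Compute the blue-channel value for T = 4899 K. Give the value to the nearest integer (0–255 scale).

202

t = 4899/100 = 48.99; the t ≤ 66 branch applies.
B = 138.5·ln(48.99 − 10) − 305.0 = 138.5·ln 38.99 − 305.0 = 138.5·3.6633 − 305.0 = 202.368.
Rounded: 202.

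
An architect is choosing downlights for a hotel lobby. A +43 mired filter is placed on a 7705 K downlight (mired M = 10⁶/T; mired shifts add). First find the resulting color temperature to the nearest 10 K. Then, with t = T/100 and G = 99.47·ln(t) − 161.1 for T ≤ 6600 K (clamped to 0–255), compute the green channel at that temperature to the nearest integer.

M_in = 10⁶/7705 = 129.79; M_out = 129.79 + (+43) = 172.79.
T_out = 10⁶/172.79 = 5787.5 K → 5790 K; t = 57.9.
G = 99.47·ln 57.9 − 161.1 = 99.47·4.0587 − 161.1 = 242.621.
Rounded: 243.

243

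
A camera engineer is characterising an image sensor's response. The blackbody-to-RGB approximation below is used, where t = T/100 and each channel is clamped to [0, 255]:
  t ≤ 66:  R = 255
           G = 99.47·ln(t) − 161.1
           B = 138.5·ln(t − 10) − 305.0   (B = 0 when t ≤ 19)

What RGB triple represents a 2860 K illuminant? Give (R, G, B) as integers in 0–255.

(255, 172, 100)

t = 2860/100 = 28.6; the t ≤ 66 branch applies.
R = 255 by definition for t ≤ 66.
G = 99.47·ln 28.6 − 161.1 = 99.47·3.3534 − 161.1 = 172.463.
B = 138.5·ln(28.6 − 10) − 305.0 = 138.5·ln 18.6 − 305.0 = 138.5·2.9232 − 305.0 = 99.858.
Rounded: (255, 172, 100).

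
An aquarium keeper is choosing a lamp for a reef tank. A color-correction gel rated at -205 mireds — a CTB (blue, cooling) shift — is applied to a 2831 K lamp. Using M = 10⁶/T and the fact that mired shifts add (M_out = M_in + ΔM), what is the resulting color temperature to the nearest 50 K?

6750 K

M_in = 10⁶/2831 = 353.23 mireds.
M_out = 353.23 + (-205) = 148.23 mireds.
T_out = 10⁶/148.23 = 6746.2 K → 6750 K.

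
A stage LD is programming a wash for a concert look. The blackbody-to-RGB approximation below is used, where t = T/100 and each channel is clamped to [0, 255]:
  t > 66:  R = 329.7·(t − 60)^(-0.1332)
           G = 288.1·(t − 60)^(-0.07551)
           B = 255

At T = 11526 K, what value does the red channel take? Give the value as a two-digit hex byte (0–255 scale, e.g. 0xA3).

0xC1

t = 11526/100 = 115.26; the t > 66 branch applies.
R = 329.7·(115.26 − 60)^(-0.1332) = 329.7·55.26^(-0.1332) = 329.7·0.58602 = 193.210.
Rounded: 193; in hex, 0xC1.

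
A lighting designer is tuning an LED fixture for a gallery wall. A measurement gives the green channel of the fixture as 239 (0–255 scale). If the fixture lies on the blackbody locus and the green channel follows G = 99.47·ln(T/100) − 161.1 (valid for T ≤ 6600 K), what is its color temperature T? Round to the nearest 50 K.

ln t = (239 + 161.1) / 99.47 = 4.0223.
t = e^4.0223 = 55.830.
T = 100·t = 5583 K → 5600 K to the nearest 50 K.

5600 K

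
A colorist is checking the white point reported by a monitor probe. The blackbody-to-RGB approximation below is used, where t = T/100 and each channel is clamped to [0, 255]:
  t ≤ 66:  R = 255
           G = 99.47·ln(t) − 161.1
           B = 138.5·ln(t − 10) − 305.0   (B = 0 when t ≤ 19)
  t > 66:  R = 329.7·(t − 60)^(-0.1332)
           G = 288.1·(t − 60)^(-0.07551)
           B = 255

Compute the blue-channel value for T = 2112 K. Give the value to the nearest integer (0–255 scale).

t = 2112/100 = 21.12; the t ≤ 66 branch applies.
B = 138.5·ln(21.12 − 10) − 305.0 = 138.5·ln 11.12 − 305.0 = 138.5·2.4087 − 305.0 = 28.611.
Rounded: 29.

29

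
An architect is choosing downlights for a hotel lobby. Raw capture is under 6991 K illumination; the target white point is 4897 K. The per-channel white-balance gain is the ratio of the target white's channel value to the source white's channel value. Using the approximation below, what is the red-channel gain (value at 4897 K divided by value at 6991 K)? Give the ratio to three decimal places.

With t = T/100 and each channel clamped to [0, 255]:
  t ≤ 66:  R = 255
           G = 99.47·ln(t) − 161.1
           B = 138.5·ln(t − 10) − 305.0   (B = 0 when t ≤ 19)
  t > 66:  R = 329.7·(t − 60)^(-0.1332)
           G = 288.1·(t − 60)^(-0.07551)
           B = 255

1.050

At 6991 K (t = 69.91):
  R = 329.7·(69.91 − 60)^(-0.1332) = 329.7·9.91^(-0.1332) = 329.7·0.73675 = 242.908.
At 4897 K (t = 48.97):
  R = 255 by definition for t ≤ 66.
Gain = 255.000 / 242.908 = 1.0498 → 1.050.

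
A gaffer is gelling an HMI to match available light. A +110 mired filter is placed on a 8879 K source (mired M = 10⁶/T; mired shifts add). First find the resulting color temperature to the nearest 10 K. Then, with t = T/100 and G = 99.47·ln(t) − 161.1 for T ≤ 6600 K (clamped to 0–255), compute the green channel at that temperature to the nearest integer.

217

M_in = 10⁶/8879 = 112.63; M_out = 112.63 + (+110) = 222.63.
T_out = 10⁶/222.63 = 4491.9 K → 4490 K; t = 44.9.
G = 99.47·ln 44.9 − 161.1 = 99.47·3.8044 − 161.1 = 217.327.
Rounded: 217.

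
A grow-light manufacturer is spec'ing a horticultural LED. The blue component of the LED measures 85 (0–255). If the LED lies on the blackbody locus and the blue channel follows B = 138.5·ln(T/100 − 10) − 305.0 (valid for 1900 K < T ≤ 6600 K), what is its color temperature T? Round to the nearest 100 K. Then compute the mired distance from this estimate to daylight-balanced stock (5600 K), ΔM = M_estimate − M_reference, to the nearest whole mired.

+192 mireds

ln(t − 10) = (85 + 305.0) / 138.5 = 2.8159.
t − 10 = e^2.8159 = 16.708, so t = 26.708.
T = 100·t = 2671 K → 2700 K to the nearest 100 K.
M_estimate = 10⁶/2700 = 370.37; M_reference = 10⁶/5600 = 178.57.
ΔM = 370.37 − 178.57 = 191.80 → +192 mireds.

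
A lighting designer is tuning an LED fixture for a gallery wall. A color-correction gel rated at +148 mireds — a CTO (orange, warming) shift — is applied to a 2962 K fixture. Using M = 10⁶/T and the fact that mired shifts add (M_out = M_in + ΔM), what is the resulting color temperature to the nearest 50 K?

2050 K

M_in = 10⁶/2962 = 337.61 mireds.
M_out = 337.61 + (+148) = 485.61 mireds.
T_out = 10⁶/485.61 = 2059.3 K → 2050 K.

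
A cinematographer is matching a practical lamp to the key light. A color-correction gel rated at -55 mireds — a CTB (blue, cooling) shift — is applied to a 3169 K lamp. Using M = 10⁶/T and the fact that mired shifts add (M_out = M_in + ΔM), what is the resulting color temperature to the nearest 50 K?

3850 K

M_in = 10⁶/3169 = 315.56 mireds.
M_out = 315.56 + (-55) = 260.56 mireds.
T_out = 10⁶/260.56 = 3837.9 K → 3850 K.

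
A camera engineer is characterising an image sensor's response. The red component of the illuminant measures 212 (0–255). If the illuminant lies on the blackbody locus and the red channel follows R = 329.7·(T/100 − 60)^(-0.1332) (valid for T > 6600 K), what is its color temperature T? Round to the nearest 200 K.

8800 K

(t − 60)^(-0.1332) = 212/329.7 = 0.64301.
t − 60 = 0.64301^(1/-0.1332) = 0.64301^(-7.508) = 27.530, so t = 87.530.
T = 100·t = 8753 K → 8800 K to the nearest 200 K.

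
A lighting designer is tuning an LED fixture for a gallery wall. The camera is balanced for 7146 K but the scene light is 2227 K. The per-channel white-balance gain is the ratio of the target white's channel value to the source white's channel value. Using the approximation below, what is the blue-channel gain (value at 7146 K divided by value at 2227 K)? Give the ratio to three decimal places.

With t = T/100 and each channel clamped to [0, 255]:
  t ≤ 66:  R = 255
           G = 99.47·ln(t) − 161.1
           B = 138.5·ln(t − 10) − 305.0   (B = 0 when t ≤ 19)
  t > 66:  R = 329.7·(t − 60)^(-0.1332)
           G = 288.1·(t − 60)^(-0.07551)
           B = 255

6.037

At 2227 K (t = 22.27):
  B = 138.5·ln(22.27 − 10) − 305.0 = 138.5·ln 12.27 − 305.0 = 138.5·2.5072 − 305.0 = 42.241.
At 7146 K (t = 71.46):
  B = 255 by definition for t > 66.
Gain = 255.000 / 42.241 = 6.0367 → 6.037.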